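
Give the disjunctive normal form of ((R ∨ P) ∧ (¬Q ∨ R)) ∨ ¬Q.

((R ∨ P) ∧ (¬Q ∨ R)) ∨ ¬Q
≡ (R ∧ ¬Q) ∨ (R ∧ R) ∨ (P ∧ ¬Q) ∨ (P ∧ R) ∨ ¬Q   — distribute ∧ over ∨
≡ R ∨ ¬Q   — simplify

R ∨ ¬Q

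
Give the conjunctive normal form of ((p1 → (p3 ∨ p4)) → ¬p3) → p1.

((p1 → (p3 ∨ p4)) → ¬p3) → p1
= ¬((p1 → (p3 ∨ p4)) → ¬p3) ∨ p1   (eliminate →)
= ¬(¬(p1 → (p3 ∨ p4)) ∨ ¬p3) ∨ p1   (eliminate →)
= ¬(¬(¬p1 ∨ p3 ∨ p4) ∨ ¬p3) ∨ p1   (eliminate →)
= (¬¬(¬p1 ∨ p3 ∨ p4) ∧ ¬¬p3) ∨ p1   (De Morgan)
= ((¬p1 ∨ p3 ∨ p4) ∧ ¬¬p3) ∨ p1   (double negation)
= ((¬p1 ∨ p3 ∨ p4) ∧ p3) ∨ p1   (double negation)
= (¬p1 ∨ p3 ∨ p4 ∨ p1) ∧ (p3 ∨ p1)   (distribute ∨ over ∧)
= p3 ∨ p1   (simplify)

p3 ∨ p1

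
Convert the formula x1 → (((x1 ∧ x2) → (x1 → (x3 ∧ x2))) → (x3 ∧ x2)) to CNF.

¬x1 ∨ x2

x1 → (((x1 ∧ x2) → (x1 → (x3 ∧ x2))) → (x3 ∧ x2))
⇔ ¬x1 ∨ (((x1 ∧ x2) → (x1 → (x3 ∧ x2))) → (x3 ∧ x2))   [eliminate →]
⇔ ¬x1 ∨ ¬((x1 ∧ x2) → (x1 → (x3 ∧ x2))) ∨ (x3 ∧ x2)   [eliminate →]
⇔ ¬x1 ∨ ¬(¬(x1 ∧ x2) ∨ (x1 → (x3 ∧ x2))) ∨ (x3 ∧ x2)   [eliminate →]
⇔ ¬x1 ∨ ¬(¬(x1 ∧ x2) ∨ ¬x1 ∨ (x3 ∧ x2)) ∨ (x3 ∧ x2)   [eliminate →]
⇔ ¬x1 ∨ (¬¬(x1 ∧ x2) ∧ ¬¬x1 ∧ ¬(x3 ∧ x2)) ∨ (x3 ∧ x2)   [De Morgan]
⇔ ¬x1 ∨ (x1 ∧ x2 ∧ ¬¬x1 ∧ ¬(x3 ∧ x2)) ∨ (x3 ∧ x2)   [double negation]
⇔ ¬x1 ∨ (x1 ∧ x2 ∧ x1 ∧ ¬(x3 ∧ x2)) ∨ (x3 ∧ x2)   [double negation]
⇔ ¬x1 ∨ (x1 ∧ x2 ∧ x1 ∧ (¬x3 ∨ ¬x2)) ∨ (x3 ∧ x2)   [De Morgan]
⇔ (¬x1 ∨ x1 ∨ x3) ∧ (¬x1 ∨ x1 ∨ x2) ∧ (¬x1 ∨ x2 ∨ x3) ∧ (¬x1 ∨ x2 ∨ x2) ∧ (¬x1 ∨ x1 ∨ x3) ∧ (¬x1 ∨ x1 ∨ x2) ∧ (¬x1 ∨ ¬x3 ∨ ¬x2 ∨ x3) ∧ (¬x1 ∨ ¬x3 ∨ ¬x2 ∨ x2)   [distribute ∨ over ∧]
⇔ ¬x1 ∨ x2   [simplify]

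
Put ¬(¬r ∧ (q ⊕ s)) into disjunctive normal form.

r ∨ (¬q ∧ ¬s) ∨ (s ∧ q)

¬(¬r ∧ (q ⊕ s))
≡ ¬(¬r ∧ ((q ∧ ¬s) ∨ (¬q ∧ s)))   [expand ⊕]
≡ ¬¬r ∨ ¬((q ∧ ¬s) ∨ (¬q ∧ s))   [De Morgan]
≡ r ∨ ¬((q ∧ ¬s) ∨ (¬q ∧ s))   [double negation]
≡ r ∨ (¬(q ∧ ¬s) ∧ ¬(¬q ∧ s))   [De Morgan]
≡ r ∨ ((¬q ∨ ¬¬s) ∧ ¬(¬q ∧ s))   [De Morgan]
≡ r ∨ ((¬q ∨ s) ∧ ¬(¬q ∧ s))   [double negation]
≡ r ∨ ((¬q ∨ s) ∧ (¬¬q ∨ ¬s))   [De Morgan]
≡ r ∨ ((¬q ∨ s) ∧ (q ∨ ¬s))   [double negation]
≡ r ∨ (¬q ∧ q) ∨ (¬q ∧ ¬s) ∨ (s ∧ q) ∨ (s ∧ ¬s)   [distribute ∧ over ∨]
≡ r ∨ (¬q ∧ ¬s) ∨ (s ∧ q)   [simplify]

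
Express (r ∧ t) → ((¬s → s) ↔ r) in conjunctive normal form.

(r ∧ t) → ((¬s → s) ↔ r)
⇔ ¬(r ∧ t) ∨ ((¬s → s) ↔ r)   (eliminate →)
⇔ ¬(r ∧ t) ∨ (((¬s → s) → r) ∧ (r → (¬s → s)))   (eliminate ↔)
⇔ ¬(r ∧ t) ∨ ((¬(¬s → s) ∨ r) ∧ (r → (¬s → s)))   (eliminate →)
⇔ ¬(r ∧ t) ∨ ((¬(¬¬s ∨ s) ∨ r) ∧ (r → (¬s → s)))   (eliminate →)
⇔ ¬(r ∧ t) ∨ ((¬(¬¬s ∨ s) ∨ r) ∧ (¬r ∨ (¬s → s)))   (eliminate →)
⇔ ¬(r ∧ t) ∨ ((¬(¬¬s ∨ s) ∨ r) ∧ (¬r ∨ ¬¬s ∨ s))   (eliminate →)
⇔ ¬r ∨ ¬t ∨ ((¬(¬¬s ∨ s) ∨ r) ∧ (¬r ∨ ¬¬s ∨ s))   (De Morgan)
⇔ ¬r ∨ ¬t ∨ (((¬¬¬s ∧ ¬s) ∨ r) ∧ (¬r ∨ ¬¬s ∨ s))   (De Morgan)
⇔ ¬r ∨ ¬t ∨ (((¬s ∧ ¬s) ∨ r) ∧ (¬r ∨ ¬¬s ∨ s))   (double negation)
⇔ ¬r ∨ ¬t ∨ (((¬s ∧ ¬s) ∨ r) ∧ (¬r ∨ s ∨ s))   (double negation)
⇔ (¬r ∨ ¬t ∨ ¬s ∨ r) ∧ (¬r ∨ ¬t ∨ ¬s ∨ r) ∧ (¬r ∨ ¬t ∨ ¬r ∨ s ∨ s)   (distribute ∨ over ∧)
⇔ ¬r ∨ ¬t ∨ s   (simplify)

¬r ∨ ¬t ∨ s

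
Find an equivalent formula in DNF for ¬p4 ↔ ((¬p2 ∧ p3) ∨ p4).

¬p2 ∧ p3 ∧ ¬p4

¬p4 ↔ ((¬p2 ∧ p3) ∨ p4)
≡ (¬p4 → ((¬p2 ∧ p3) ∨ p4)) ∧ (((¬p2 ∧ p3) ∨ p4) → ¬p4)   (eliminate ↔)
≡ (¬¬p4 ∨ (¬p2 ∧ p3) ∨ p4) ∧ (((¬p2 ∧ p3) ∨ p4) → ¬p4)   (eliminate →)
≡ (¬¬p4 ∨ (¬p2 ∧ p3) ∨ p4) ∧ (¬((¬p2 ∧ p3) ∨ p4) ∨ ¬p4)   (eliminate →)
≡ (p4 ∨ (¬p2 ∧ p3) ∨ p4) ∧ (¬((¬p2 ∧ p3) ∨ p4) ∨ ¬p4)   (double negation)
≡ (p4 ∨ (¬p2 ∧ p3) ∨ p4) ∧ ((¬(¬p2 ∧ p3) ∧ ¬p4) ∨ ¬p4)   (De Morgan)
≡ (p4 ∨ (¬p2 ∧ p3) ∨ p4) ∧ (((¬¬p2 ∨ ¬p3) ∧ ¬p4) ∨ ¬p4)   (De Morgan)
≡ (p4 ∨ (¬p2 ∧ p3) ∨ p4) ∧ (((p2 ∨ ¬p3) ∧ ¬p4) ∨ ¬p4)   (double negation)
≡ (p4 ∧ p2 ∧ ¬p4) ∨ (p4 ∧ ¬p3 ∧ ¬p4) ∨ (p4 ∧ ¬p4) ∨ (¬p2 ∧ p3 ∧ p2 ∧ ¬p4) ∨ (¬p2 ∧ p3 ∧ ¬p3 ∧ ¬p4) ∨ (¬p2 ∧ p3 ∧ ¬p4) ∨ (p4 ∧ p2 ∧ ¬p4) ∨ (p4 ∧ ¬p3 ∧ ¬p4) ∨ (p4 ∧ ¬p4)   (distribute ∧ over ∨)
≡ ¬p2 ∧ p3 ∧ ¬p4   (simplify)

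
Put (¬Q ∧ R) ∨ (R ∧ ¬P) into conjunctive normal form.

(¬Q ∧ R) ∨ (R ∧ ¬P)
≡ (¬Q ∨ R) ∧ (¬Q ∨ ¬P) ∧ (R ∨ R) ∧ (R ∨ ¬P)   — distribute ∨ over ∧
≡ (¬Q ∨ ¬P) ∧ R   — simplify

(¬Q ∨ ¬P) ∧ R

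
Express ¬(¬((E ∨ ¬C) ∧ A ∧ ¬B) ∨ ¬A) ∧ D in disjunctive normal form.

(E ∧ A ∧ ¬B ∧ D) ∨ (¬C ∧ A ∧ ¬B ∧ D)

¬(¬((E ∨ ¬C) ∧ A ∧ ¬B) ∨ ¬A) ∧ D
⇔ ¬¬((E ∨ ¬C) ∧ A ∧ ¬B) ∧ ¬¬A ∧ D   (De Morgan)
⇔ (E ∨ ¬C) ∧ A ∧ ¬B ∧ ¬¬A ∧ D   (double negation)
⇔ (E ∨ ¬C) ∧ A ∧ ¬B ∧ A ∧ D   (double negation)
⇔ (E ∧ A ∧ ¬B ∧ A ∧ D) ∨ (¬C ∧ A ∧ ¬B ∧ A ∧ D)   (distribute ∧ over ∨)
⇔ (E ∧ A ∧ ¬B ∧ D) ∨ (¬C ∧ A ∧ ¬B ∧ D)   (simplify)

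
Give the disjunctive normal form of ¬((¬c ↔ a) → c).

a ∧ ¬c

¬((¬c ↔ a) → c)
≡ ¬(¬(¬c ↔ a) ∨ c)   [eliminate →]
≡ ¬(¬((¬c → a) ∧ (a → ¬c)) ∨ c)   [eliminate ↔]
≡ ¬(¬((¬¬c ∨ a) ∧ (a → ¬c)) ∨ c)   [eliminate →]
≡ ¬(¬((¬¬c ∨ a) ∧ (¬a ∨ ¬c)) ∨ c)   [eliminate →]
≡ ¬¬((¬¬c ∨ a) ∧ (¬a ∨ ¬c)) ∧ ¬c   [De Morgan]
≡ (¬¬c ∨ a) ∧ (¬a ∨ ¬c) ∧ ¬c   [double negation]
≡ (c ∨ a) ∧ (¬a ∨ ¬c) ∧ ¬c   [double negation]
≡ c ∧ ¬a ∧ ¬c ∨ c ∧ ¬c ∧ ¬c ∨ a ∧ ¬a ∧ ¬c ∨ a ∧ ¬c ∧ ¬c   [distribute ∧ over ∨]
≡ a ∧ ¬c   [simplify]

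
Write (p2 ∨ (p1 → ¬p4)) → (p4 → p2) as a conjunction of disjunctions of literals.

(p2 ∨ (p1 → ¬p4)) → (p4 → p2)
= ¬(p2 ∨ (p1 → ¬p4)) ∨ (p4 → p2)   [eliminate →]
= ¬(p2 ∨ ¬p1 ∨ ¬p4) ∨ (p4 → p2)   [eliminate →]
= ¬(p2 ∨ ¬p1 ∨ ¬p4) ∨ ¬p4 ∨ p2   [eliminate →]
= (¬p2 ∧ ¬¬p1 ∧ ¬¬p4) ∨ ¬p4 ∨ p2   [De Morgan]
= (¬p2 ∧ p1 ∧ ¬¬p4) ∨ ¬p4 ∨ p2   [double negation]
= (¬p2 ∧ p1 ∧ p4) ∨ ¬p4 ∨ p2   [double negation]
= (¬p2 ∨ ¬p4 ∨ p2) ∧ (p1 ∨ ¬p4 ∨ p2) ∧ (p4 ∨ ¬p4 ∨ p2)   [distribute ∨ over ∧]
= p1 ∨ ¬p4 ∨ p2   [simplify]

p1 ∨ ¬p4 ∨ p2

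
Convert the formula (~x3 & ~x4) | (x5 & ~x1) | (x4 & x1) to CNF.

(~x3 | x5 | x4) & (~x3 | x5 | x1) & (~x3 | ~x1 | x4) & (~x4 | x5 | x1)

(~x3 & ~x4) | (x5 & ~x1) | (x4 & x1)
= (~x3 | x5 | x4) & (~x3 | x5 | x1) & (~x3 | ~x1 | x4) & (~x3 | ~x1 | x1) & (~x4 | x5 | x4) & (~x4 | x5 | x1) & (~x4 | ~x1 | x4) & (~x4 | ~x1 | x1)   — distribute | over &
= (~x3 | x5 | x4) & (~x3 | x5 | x1) & (~x3 | ~x1 | x4) & (~x4 | x5 | x1)   — simplify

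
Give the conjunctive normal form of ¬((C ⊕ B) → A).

(C ∨ B) ∧ (¬C ∨ ¬B) ∧ ¬A

¬((C ⊕ B) → A)
⇔ ¬(¬(C ⊕ B) ∨ A)   — eliminate →
⇔ ¬(¬((C ∨ B) ∧ ¬(C ∧ B)) ∨ A)   — expand ⊕
⇔ ¬¬((C ∨ B) ∧ ¬(C ∧ B)) ∧ ¬A   — De Morgan
⇔ (C ∨ B) ∧ ¬(C ∧ B) ∧ ¬A   — double negation
⇔ (C ∨ B) ∧ (¬C ∨ ¬B) ∧ ¬A   — De Morgan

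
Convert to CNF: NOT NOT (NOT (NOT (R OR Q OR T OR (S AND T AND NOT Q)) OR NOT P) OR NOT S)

NOT NOT (NOT (NOT (R OR Q OR T OR (S AND T AND NOT Q)) OR NOT P) OR NOT S)
≡ NOT (NOT (R OR Q OR T OR (S AND T AND NOT Q)) OR NOT P) OR NOT S   — double negation
≡ (NOT NOT (R OR Q OR T OR (S AND T AND NOT Q)) AND NOT NOT P) OR NOT S   — De Morgan
≡ ((R OR Q OR T OR (S AND T AND NOT Q)) AND NOT NOT P) OR NOT S   — double negation
≡ ((R OR Q OR T OR (S AND T AND NOT Q)) AND P) OR NOT S   — double negation
≡ (R OR Q OR T OR S OR NOT S) AND (R OR Q OR T OR T OR NOT S) AND (R OR Q OR T OR NOT Q OR NOT S) AND (P OR NOT S)   — distribute OR over AND
≡ (R OR Q OR T OR NOT S) AND (P OR NOT S)   — simplify

(R OR Q OR T OR NOT S) AND (P OR NOT S)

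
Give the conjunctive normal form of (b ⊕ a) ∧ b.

(b ⊕ a) ∧ b
≡ (b ∨ a) ∧ ¬(b ∧ a) ∧ b   [expand ⊕]
≡ (b ∨ a) ∧ (¬b ∨ ¬a) ∧ b   [De Morgan]
≡ (¬b ∨ ¬a) ∧ b   [simplify]

(¬b ∨ ¬a) ∧ b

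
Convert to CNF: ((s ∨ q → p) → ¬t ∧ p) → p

((s ∨ q → p) → ¬t ∧ p) → p
≡ ¬((s ∨ q → p) → ¬t ∧ p) ∨ p   (eliminate →)
≡ ¬(¬(s ∨ q → p) ∨ ¬t ∧ p) ∨ p   (eliminate →)
≡ ¬(¬(¬(s ∨ q) ∨ p) ∨ ¬t ∧ p) ∨ p   (eliminate →)
≡ ¬¬(¬(s ∨ q) ∨ p) ∧ ¬(¬t ∧ p) ∨ p   (De Morgan)
≡ (¬(s ∨ q) ∨ p) ∧ ¬(¬t ∧ p) ∨ p   (double negation)
≡ (¬s ∧ ¬q ∨ p) ∧ ¬(¬t ∧ p) ∨ p   (De Morgan)
≡ (¬s ∧ ¬q ∨ p) ∧ (¬¬t ∨ ¬p) ∨ p   (De Morgan)
≡ (¬s ∧ ¬q ∨ p) ∧ (t ∨ ¬p) ∨ p   (double negation)
≡ (¬s ∨ p ∨ p) ∧ (¬q ∨ p ∨ p) ∧ (t ∨ ¬p ∨ p)   (distribute ∨ over ∧)
≡ (¬s ∨ p) ∧ (¬q ∨ p)   (simplify)

(¬s ∨ p) ∧ (¬q ∨ p)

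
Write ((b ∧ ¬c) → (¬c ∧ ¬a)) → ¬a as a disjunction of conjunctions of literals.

(b ∧ ¬c ∧ a) ∨ ¬a

((b ∧ ¬c) → (¬c ∧ ¬a)) → ¬a
≡ ¬((b ∧ ¬c) → (¬c ∧ ¬a)) ∨ ¬a   [eliminate →]
≡ ¬(¬(b ∧ ¬c) ∨ (¬c ∧ ¬a)) ∨ ¬a   [eliminate →]
≡ (¬¬(b ∧ ¬c) ∧ ¬(¬c ∧ ¬a)) ∨ ¬a   [De Morgan]
≡ (b ∧ ¬c ∧ ¬(¬c ∧ ¬a)) ∨ ¬a   [double negation]
≡ (b ∧ ¬c ∧ (¬¬c ∨ ¬¬a)) ∨ ¬a   [De Morgan]
≡ (b ∧ ¬c ∧ (c ∨ ¬¬a)) ∨ ¬a   [double negation]
≡ (b ∧ ¬c ∧ (c ∨ a)) ∨ ¬a   [double negation]
≡ (b ∧ ¬c ∧ c) ∨ (b ∧ ¬c ∧ a) ∨ ¬a   [distribute ∧ over ∨]
≡ (b ∧ ¬c ∧ a) ∨ ¬a   [simplify]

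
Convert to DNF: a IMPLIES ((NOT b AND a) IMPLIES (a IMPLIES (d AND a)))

a IMPLIES ((NOT b AND a) IMPLIES (a IMPLIES (d AND a)))
= NOT a OR ((NOT b AND a) IMPLIES (a IMPLIES (d AND a)))   [eliminate IMPLIES]
= NOT a OR NOT (NOT b AND a) OR (a IMPLIES (d AND a))   [eliminate IMPLIES]
= NOT a OR NOT (NOT b AND a) OR NOT a OR (d AND a)   [eliminate IMPLIES]
= NOT a OR NOT NOT b OR NOT a OR NOT a OR (d AND a)   [De Morgan]
= NOT a OR b OR NOT a OR NOT a OR (d AND a)   [double negation]
= NOT a OR b OR (d AND a)   [simplify]

NOT a OR b OR (d AND a)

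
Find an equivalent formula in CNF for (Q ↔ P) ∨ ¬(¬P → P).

¬P ∨ Q

(Q ↔ P) ∨ ¬(¬P → P)
≡ ((Q → P) ∧ (P → Q)) ∨ ¬(¬P → P)   [eliminate ↔]
≡ ((¬Q ∨ P) ∧ (P → Q)) ∨ ¬(¬P → P)   [eliminate →]
≡ ((¬Q ∨ P) ∧ (¬P ∨ Q)) ∨ ¬(¬P → P)   [eliminate →]
≡ ((¬Q ∨ P) ∧ (¬P ∨ Q)) ∨ ¬(¬¬P ∨ P)   [eliminate →]
≡ ((¬Q ∨ P) ∧ (¬P ∨ Q)) ∨ (¬¬¬P ∧ ¬P)   [De Morgan]
≡ ((¬Q ∨ P) ∧ (¬P ∨ Q)) ∨ (¬P ∧ ¬P)   [double negation]
≡ (¬Q ∨ P ∨ ¬P) ∧ (¬Q ∨ P ∨ ¬P) ∧ (¬P ∨ Q ∨ ¬P) ∧ (¬P ∨ Q ∨ ¬P)   [distribute ∨ over ∧]
≡ ¬P ∨ Q   [simplify]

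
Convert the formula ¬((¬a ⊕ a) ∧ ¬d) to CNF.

(a ∨ d) ∧ (¬a ∨ d)

¬((¬a ⊕ a) ∧ ¬d)
≡ ¬((¬a ∨ a) ∧ ¬(¬a ∧ a) ∧ ¬d)   (expand ⊕)
≡ ¬(¬a ∨ a) ∨ ¬¬(¬a ∧ a) ∨ ¬¬d   (De Morgan)
≡ (¬¬a ∧ ¬a) ∨ ¬¬(¬a ∧ a) ∨ ¬¬d   (De Morgan)
≡ (a ∧ ¬a) ∨ ¬¬(¬a ∧ a) ∨ ¬¬d   (double negation)
≡ (a ∧ ¬a) ∨ (¬a ∧ a) ∨ ¬¬d   (double negation)
≡ (a ∧ ¬a) ∨ (¬a ∧ a) ∨ d   (double negation)
≡ (a ∨ ¬a ∨ d) ∧ (a ∨ a ∨ d) ∧ (¬a ∨ ¬a ∨ d) ∧ (¬a ∨ a ∨ d)   (distribute ∨ over ∧)
≡ (a ∨ d) ∧ (¬a ∨ d)   (simplify)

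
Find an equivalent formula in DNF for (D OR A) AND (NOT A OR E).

(D AND NOT A) OR (D AND E) OR (A AND E)

(D OR A) AND (NOT A OR E)
⇔ (D AND NOT A) OR (D AND E) OR (A AND NOT A) OR (A AND E)   — distribute AND over OR
⇔ (D AND NOT A) OR (D AND E) OR (A AND E)   — simplify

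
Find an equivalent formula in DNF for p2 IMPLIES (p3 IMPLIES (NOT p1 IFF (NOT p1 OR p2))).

NOT p2 OR NOT p3 OR NOT p1

p2 IMPLIES (p3 IMPLIES (NOT p1 IFF (NOT p1 OR p2)))
⇔ NOT p2 OR (p3 IMPLIES (NOT p1 IFF (NOT p1 OR p2)))   [eliminate IMPLIES]
⇔ NOT p2 OR NOT p3 OR (NOT p1 IFF (NOT p1 OR p2))   [eliminate IMPLIES]
⇔ NOT p2 OR NOT p3 OR ((NOT p1 IMPLIES (NOT p1 OR p2)) AND ((NOT p1 OR p2) IMPLIES NOT p1))   [eliminate IFF]
⇔ NOT p2 OR NOT p3 OR ((NOT NOT p1 OR NOT p1 OR p2) AND ((NOT p1 OR p2) IMPLIES NOT p1))   [eliminate IMPLIES]
⇔ NOT p2 OR NOT p3 OR ((NOT NOT p1 OR NOT p1 OR p2) AND (NOT (NOT p1 OR p2) OR NOT p1))   [eliminate IMPLIES]
⇔ NOT p2 OR NOT p3 OR ((p1 OR NOT p1 OR p2) AND (NOT (NOT p1 OR p2) OR NOT p1))   [double negation]
⇔ NOT p2 OR NOT p3 OR ((p1 OR NOT p1 OR p2) AND ((NOT NOT p1 AND NOT p2) OR NOT p1))   [De Morgan]
⇔ NOT p2 OR NOT p3 OR ((p1 OR NOT p1 OR p2) AND ((p1 AND NOT p2) OR NOT p1))   [double negation]
⇔ NOT p2 OR NOT p3 OR (p1 AND p1 AND NOT p2) OR (p1 AND NOT p1) OR (NOT p1 AND p1 AND NOT p2) OR (NOT p1 AND NOT p1) OR (p2 AND p1 AND NOT p2) OR (p2 AND NOT p1)   [distribute AND over OR]
⇔ NOT p2 OR NOT p3 OR NOT p1   [simplify]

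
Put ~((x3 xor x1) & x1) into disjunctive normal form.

~((x3 xor x1) & x1)
= ~(((x3 & ~x1) | (~x3 & x1)) & x1)   [expand xor]
= ~((x3 & ~x1) | (~x3 & x1)) | ~x1   [De Morgan]
= (~(x3 & ~x1) & ~(~x3 & x1)) | ~x1   [De Morgan]
= ((~x3 | ~~x1) & ~(~x3 & x1)) | ~x1   [De Morgan]
= ((~x3 | x1) & ~(~x3 & x1)) | ~x1   [double negation]
= ((~x3 | x1) & (~~x3 | ~x1)) | ~x1   [De Morgan]
= ((~x3 | x1) & (x3 | ~x1)) | ~x1   [double negation]
= (~x3 & x3) | (~x3 & ~x1) | (x1 & x3) | (x1 & ~x1) | ~x1   [distribute & over |]
= (x1 & x3) | ~x1   [simplify]

(x1 & x3) | ~x1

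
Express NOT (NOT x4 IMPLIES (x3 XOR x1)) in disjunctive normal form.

NOT (NOT x4 IMPLIES (x3 XOR x1))
≡ NOT (NOT NOT x4 OR (x3 XOR x1))   [eliminate IMPLIES]
≡ NOT (NOT NOT x4 OR (x3 AND NOT x1) OR (NOT x3 AND x1))   [expand XOR]
≡ NOT NOT NOT x4 AND NOT (x3 AND NOT x1) AND NOT (NOT x3 AND x1)   [De Morgan]
≡ NOT x4 AND NOT (x3 AND NOT x1) AND NOT (NOT x3 AND x1)   [double negation]
≡ NOT x4 AND (NOT x3 OR NOT NOT x1) AND NOT (NOT x3 AND x1)   [De Morgan]
≡ NOT x4 AND (NOT x3 OR x1) AND NOT (NOT x3 AND x1)   [double negation]
≡ NOT x4 AND (NOT x3 OR x1) AND (NOT NOT x3 OR NOT x1)   [De Morgan]
≡ NOT x4 AND (NOT x3 OR x1) AND (x3 OR NOT x1)   [double negation]
≡ (NOT x4 AND NOT x3 AND x3) OR (NOT x4 AND NOT x3 AND NOT x1) OR (NOT x4 AND x1 AND x3) OR (NOT x4 AND x1 AND NOT x1)   [distribute AND over OR]
≡ (NOT x4 AND NOT x3 AND NOT x1) OR (NOT x4 AND x1 AND x3)   [simplify]

(NOT x4 AND NOT x3 AND NOT x1) OR (NOT x4 AND x1 AND x3)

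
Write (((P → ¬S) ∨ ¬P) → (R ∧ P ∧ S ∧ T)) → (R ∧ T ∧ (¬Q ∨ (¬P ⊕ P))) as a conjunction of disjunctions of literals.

(¬P ∨ ¬S ∨ R) ∧ (¬P ∨ ¬S ∨ T)

(((P → ¬S) ∨ ¬P) → (R ∧ P ∧ S ∧ T)) → (R ∧ T ∧ (¬Q ∨ (¬P ⊕ P)))
≡ ¬(((P → ¬S) ∨ ¬P) → (R ∧ P ∧ S ∧ T)) ∨ (R ∧ T ∧ (¬Q ∨ (¬P ⊕ P)))   [eliminate →]
≡ ¬(¬((P → ¬S) ∨ ¬P) ∨ (R ∧ P ∧ S ∧ T)) ∨ (R ∧ T ∧ (¬Q ∨ (¬P ⊕ P)))   [eliminate →]
≡ ¬(¬(¬P ∨ ¬S ∨ ¬P) ∨ (R ∧ P ∧ S ∧ T)) ∨ (R ∧ T ∧ (¬Q ∨ (¬P ⊕ P)))   [eliminate →]
≡ ¬(¬(¬P ∨ ¬S ∨ ¬P) ∨ (R ∧ P ∧ S ∧ T)) ∨ (R ∧ T ∧ (¬Q ∨ ((¬P ∨ P) ∧ ¬(¬P ∧ P))))   [expand ⊕]
≡ (¬¬(¬P ∨ ¬S ∨ ¬P) ∧ ¬(R ∧ P ∧ S ∧ T)) ∨ (R ∧ T ∧ (¬Q ∨ ((¬P ∨ P) ∧ ¬(¬P ∧ P))))   [De Morgan]
≡ ((¬P ∨ ¬S ∨ ¬P) ∧ ¬(R ∧ P ∧ S ∧ T)) ∨ (R ∧ T ∧ (¬Q ∨ ((¬P ∨ P) ∧ ¬(¬P ∧ P))))   [double negation]
≡ ((¬P ∨ ¬S ∨ ¬P) ∧ (¬R ∨ ¬P ∨ ¬S ∨ ¬T)) ∨ (R ∧ T ∧ (¬Q ∨ ((¬P ∨ P) ∧ ¬(¬P ∧ P))))   [De Morgan]
≡ ((¬P ∨ ¬S ∨ ¬P) ∧ (¬R ∨ ¬P ∨ ¬S ∨ ¬T)) ∨ (R ∧ T ∧ (¬Q ∨ ((¬P ∨ P) ∧ (¬¬P ∨ ¬P))))   [De Morgan]
≡ ((¬P ∨ ¬S ∨ ¬P) ∧ (¬R ∨ ¬P ∨ ¬S ∨ ¬T)) ∨ (R ∧ T ∧ (¬Q ∨ ((¬P ∨ P) ∧ (P ∨ ¬P))))   [double negation]
≡ (¬P ∨ ¬S ∨ ¬P ∨ R) ∧ (¬P ∨ ¬S ∨ ¬P ∨ T) ∧ (¬P ∨ ¬S ∨ ¬P ∨ ¬Q ∨ ¬P ∨ P) ∧ (¬P ∨ ¬S ∨ ¬P ∨ ¬Q ∨ P ∨ ¬P) ∧ (¬R ∨ ¬P ∨ ¬S ∨ ¬T ∨ R) ∧ (¬R ∨ ¬P ∨ ¬S ∨ ¬T ∨ T) ∧ (¬R ∨ ¬P ∨ ¬S ∨ ¬T ∨ ¬Q ∨ ¬P ∨ P) ∧ (¬R ∨ ¬P ∨ ¬S ∨ ¬T ∨ ¬Q ∨ P ∨ ¬P)   [distribute ∨ over ∧]
≡ (¬P ∨ ¬S ∨ R) ∧ (¬P ∨ ¬S ∨ T)   [simplify]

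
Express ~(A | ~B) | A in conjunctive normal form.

~(A | ~B) | A
⇔ (~A & ~~B) | A   [De Morgan]
⇔ (~A & B) | A   [double negation]
⇔ (~A | A) & (B | A)   [distribute | over &]
⇔ B | A   [simplify]

B | A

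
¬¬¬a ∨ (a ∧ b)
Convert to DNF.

¬¬¬a ∨ (a ∧ b)
≡ ¬a ∨ (a ∧ b)   (double negation)

¬a ∨ (a ∧ b)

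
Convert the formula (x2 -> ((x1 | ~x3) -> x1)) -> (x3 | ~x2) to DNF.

(x2 & ~x3 & ~x1) | x3 | ~x2

(x2 -> ((x1 | ~x3) -> x1)) -> (x3 | ~x2)
≡ ~(x2 -> ((x1 | ~x3) -> x1)) | x3 | ~x2   — eliminate ->
≡ ~(~x2 | ((x1 | ~x3) -> x1)) | x3 | ~x2   — eliminate ->
≡ ~(~x2 | ~(x1 | ~x3) | x1) | x3 | ~x2   — eliminate ->
≡ (~~x2 & ~~(x1 | ~x3) & ~x1) | x3 | ~x2   — De Morgan
≡ (x2 & ~~(x1 | ~x3) & ~x1) | x3 | ~x2   — double negation
≡ (x2 & (x1 | ~x3) & ~x1) | x3 | ~x2   — double negation
≡ (x2 & x1 & ~x1) | (x2 & ~x3 & ~x1) | x3 | ~x2   — distribute & over |
≡ (x2 & ~x3 & ~x1) | x3 | ~x2   — simplify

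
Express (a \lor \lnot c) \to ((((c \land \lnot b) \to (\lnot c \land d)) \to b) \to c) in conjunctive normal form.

(a \lor \lnot c) \to ((((c \land \lnot b) \to (\lnot c \land d)) \to b) \to c)
⇔ \lnot (a \lor \lnot c) \lor ((((c \land \lnot b) \to (\lnot c \land d)) \to b) \to c)   [eliminate \to]
⇔ \lnot (a \lor \lnot c) \lor \lnot (((c \land \lnot b) \to (\lnot c \land d)) \to b) \lor c   [eliminate \to]
⇔ \lnot (a \lor \lnot c) \lor \lnot (\lnot ((c \land \lnot b) \to (\lnot c \land d)) \lor b) \lor c   [eliminate \to]
⇔ \lnot (a \lor \lnot c) \lor \lnot (\lnot (\lnot (c \land \lnot b) \lor (\lnot c \land d)) \lor b) \lor c   [eliminate \to]
⇔ (\lnot a \land \lnot \lnot c) \lor \lnot (\lnot (\lnot (c \land \lnot b) \lor (\lnot c \land d)) \lor b) \lor c   [De Morgan]
⇔ (\lnot a \land c) \lor \lnot (\lnot (\lnot (c \land \lnot b) \lor (\lnot c \land d)) \lor b) \lor c   [double negation]
⇔ (\lnot a \land c) \lor (\lnot \lnot (\lnot (c \land \lnot b) \lor (\lnot c \land d)) \land \lnot b) \lor c   [De Morgan]
⇔ (\lnot a \land c) \lor ((\lnot (c \land \lnot b) \lor (\lnot c \land d)) \land \lnot b) \lor c   [double negation]
⇔ (\lnot a \land c) \lor ((\lnot c \lor \lnot \lnot b \lor (\lnot c \land d)) \land \lnot b) \lor c   [De Morgan]
⇔ (\lnot a \land c) \lor ((\lnot c \lor b \lor (\lnot c \land d)) \land \lnot b) \lor c   [double negation]
⇔ (\lnot a \lor \lnot c \lor b \lor \lnot c \lor c) \land (\lnot a \lor \lnot c \lor b \lor d \lor c) \land (\lnot a \lor \lnot b \lor c) \land (c \lor \lnot c \lor b \lor \lnot c \lor c) \land (c \lor \lnot c \lor b \lor d \lor c) \land (c \lor \lnot b \lor c)   [distribute \lor over \land]
⇔ c \lor \lnot b   [simplify]

c \lor \lnot b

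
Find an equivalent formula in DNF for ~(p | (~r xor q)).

~(p | (~r xor q))
≡ ~(p | (~r & ~q) | (~~r & q))   (expand xor)
≡ ~p & ~(~r & ~q) & ~(~~r & q)   (De Morgan)
≡ ~p & (~~r | ~~q) & ~(~~r & q)   (De Morgan)
≡ ~p & (r | ~~q) & ~(~~r & q)   (double negation)
≡ ~p & (r | q) & ~(~~r & q)   (double negation)
≡ ~p & (r | q) & (~~~r | ~q)   (De Morgan)
≡ ~p & (r | q) & (~r | ~q)   (double negation)
≡ (~p & r & ~r) | (~p & r & ~q) | (~p & q & ~r) | (~p & q & ~q)   (distribute & over |)
≡ (~p & r & ~q) | (~p & q & ~r)   (simplify)

(~p & r & ~q) | (~p & q & ~r)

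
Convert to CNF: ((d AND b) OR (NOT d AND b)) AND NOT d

((d AND b) OR (NOT d AND b)) AND NOT d
= (d OR NOT d) AND (d OR b) AND (b OR NOT d) AND (b OR b) AND NOT d   — distribute OR over AND
= b AND NOT d   — simplify

b AND NOT d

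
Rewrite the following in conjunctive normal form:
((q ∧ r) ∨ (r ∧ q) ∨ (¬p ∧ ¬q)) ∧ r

((q ∧ r) ∨ (r ∧ q) ∨ (¬p ∧ ¬q)) ∧ r
≡ (q ∨ r ∨ ¬p) ∧ (q ∨ r ∨ ¬q) ∧ (q ∨ q ∨ ¬p) ∧ (q ∨ q ∨ ¬q) ∧ (r ∨ r ∨ ¬p) ∧ (r ∨ r ∨ ¬q) ∧ (r ∨ q ∨ ¬p) ∧ (r ∨ q ∨ ¬q) ∧ r   [distribute ∨ over ∧]
≡ (q ∨ ¬p) ∧ r   [simplify]

(q ∨ ¬p) ∧ r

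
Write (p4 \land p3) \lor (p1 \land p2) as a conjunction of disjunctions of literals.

(p4 \land p3) \lor (p1 \land p2)
⇔ (p4 \lor p1) \land (p4 \lor p2) \land (p3 \lor p1) \land (p3 \lor p2)

(p4 \lor p1) \land (p4 \lor p2) \land (p3 \lor p1) \land (p3 \lor p2)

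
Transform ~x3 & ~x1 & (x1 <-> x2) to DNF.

~x3 & ~x1 & ~x2

~x3 & ~x1 & (x1 <-> x2)
≡ ~x3 & ~x1 & (x1 -> x2) & (x2 -> x1)   [eliminate <->]
≡ ~x3 & ~x1 & (~x1 | x2) & (x2 -> x1)   [eliminate ->]
≡ ~x3 & ~x1 & (~x1 | x2) & (~x2 | x1)   [eliminate ->]
≡ (~x3 & ~x1 & ~x1 & ~x2) | (~x3 & ~x1 & ~x1 & x1) | (~x3 & ~x1 & x2 & ~x2) | (~x3 & ~x1 & x2 & x1)   [distribute & over |]
≡ ~x3 & ~x1 & ~x2   [simplify]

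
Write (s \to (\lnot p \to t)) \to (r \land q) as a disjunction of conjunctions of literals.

(s \to (\lnot p \to t)) \to (r \land q)
≡ \lnot (s \to (\lnot p \to t)) \lor (r \land q)
≡ \lnot (\lnot s \lor (\lnot p \to t)) \lor (r \land q)
≡ \lnot (\lnot s \lor \lnot \lnot p \lor t) \lor (r \land q)
≡ (\lnot \lnot s \land \lnot \lnot \lnot p \land \lnot t) \lor (r \land q)
≡ (s \land \lnot \lnot \lnot p \land \lnot t) \lor (r \land q)
≡ (s \land \lnot p \land \lnot t) \lor (r \land q)

(s \land \lnot p \land \lnot t) \lor (r \land q)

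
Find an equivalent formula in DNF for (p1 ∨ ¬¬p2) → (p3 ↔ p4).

(p1 ∨ ¬¬p2) → (p3 ↔ p4)
≡ ¬(p1 ∨ ¬¬p2) ∨ (p3 ↔ p4)   [eliminate →]
≡ ¬(p1 ∨ ¬¬p2) ∨ ((p3 → p4) ∧ (p4 → p3))   [eliminate ↔]
≡ ¬(p1 ∨ ¬¬p2) ∨ ((¬p3 ∨ p4) ∧ (p4 → p3))   [eliminate →]
≡ ¬(p1 ∨ ¬¬p2) ∨ ((¬p3 ∨ p4) ∧ (¬p4 ∨ p3))   [eliminate →]
≡ (¬p1 ∧ ¬¬¬p2) ∨ ((¬p3 ∨ p4) ∧ (¬p4 ∨ p3))   [De Morgan]
≡ (¬p1 ∧ ¬p2) ∨ ((¬p3 ∨ p4) ∧ (¬p4 ∨ p3))   [double negation]
≡ (¬p1 ∧ ¬p2) ∨ (¬p3 ∧ ¬p4) ∨ (¬p3 ∧ p3) ∨ (p4 ∧ ¬p4) ∨ (p4 ∧ p3)   [distribute ∧ over ∨]
≡ (¬p1 ∧ ¬p2) ∨ (¬p3 ∧ ¬p4) ∨ (p4 ∧ p3)   [simplify]

(¬p1 ∧ ¬p2) ∨ (¬p3 ∧ ¬p4) ∨ (p4 ∧ p3)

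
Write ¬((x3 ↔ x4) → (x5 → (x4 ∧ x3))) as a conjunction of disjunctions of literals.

¬((x3 ↔ x4) → (x5 → (x4 ∧ x3)))
≡ ¬(¬(x3 ↔ x4) ∨ (x5 → (x4 ∧ x3)))   [eliminate →]
≡ ¬(¬((x3 → x4) ∧ (x4 → x3)) ∨ (x5 → (x4 ∧ x3)))   [eliminate ↔]
≡ ¬(¬((¬x3 ∨ x4) ∧ (x4 → x3)) ∨ (x5 → (x4 ∧ x3)))   [eliminate →]
≡ ¬(¬((¬x3 ∨ x4) ∧ (¬x4 ∨ x3)) ∨ (x5 → (x4 ∧ x3)))   [eliminate →]
≡ ¬(¬((¬x3 ∨ x4) ∧ (¬x4 ∨ x3)) ∨ ¬x5 ∨ (x4 ∧ x3))   [eliminate →]
≡ ¬¬((¬x3 ∨ x4) ∧ (¬x4 ∨ x3)) ∧ ¬¬x5 ∧ ¬(x4 ∧ x3)   [De Morgan]
≡ (¬x3 ∨ x4) ∧ (¬x4 ∨ x3) ∧ ¬¬x5 ∧ ¬(x4 ∧ x3)   [double negation]
≡ (¬x3 ∨ x4) ∧ (¬x4 ∨ x3) ∧ x5 ∧ ¬(x4 ∧ x3)   [double negation]
≡ (¬x3 ∨ x4) ∧ (¬x4 ∨ x3) ∧ x5 ∧ (¬x4 ∨ ¬x3)   [De Morgan]

(¬x3 ∨ x4) ∧ (¬x4 ∨ x3) ∧ x5 ∧ (¬x4 ∨ ¬x3)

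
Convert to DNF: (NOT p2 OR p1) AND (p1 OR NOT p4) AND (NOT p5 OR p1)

(NOT p2 AND NOT p4 AND NOT p5) OR p1

(NOT p2 OR p1) AND (p1 OR NOT p4) AND (NOT p5 OR p1)
⇔ (NOT p2 AND p1 AND NOT p5) OR (NOT p2 AND p1 AND p1) OR (NOT p2 AND NOT p4 AND NOT p5) OR (NOT p2 AND NOT p4 AND p1) OR (p1 AND p1 AND NOT p5) OR (p1 AND p1 AND p1) OR (p1 AND NOT p4 AND NOT p5) OR (p1 AND NOT p4 AND p1)   — distribute AND over OR
⇔ (NOT p2 AND NOT p4 AND NOT p5) OR p1   — simplify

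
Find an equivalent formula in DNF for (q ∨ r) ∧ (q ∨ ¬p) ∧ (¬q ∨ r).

(q ∧ r) ∨ (r ∧ ¬p)

(q ∨ r) ∧ (q ∨ ¬p) ∧ (¬q ∨ r)
= (q ∧ q ∧ ¬q) ∨ (q ∧ q ∧ r) ∨ (q ∧ ¬p ∧ ¬q) ∨ (q ∧ ¬p ∧ r) ∨ (r ∧ q ∧ ¬q) ∨ (r ∧ q ∧ r) ∨ (r ∧ ¬p ∧ ¬q) ∨ (r ∧ ¬p ∧ r)   — distribute ∧ over ∨
= (q ∧ r) ∨ (r ∧ ¬p)   — simplify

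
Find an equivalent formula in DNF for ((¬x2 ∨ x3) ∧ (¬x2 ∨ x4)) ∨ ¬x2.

((¬x2 ∨ x3) ∧ (¬x2 ∨ x4)) ∨ ¬x2
≡ (¬x2 ∧ ¬x2) ∨ (¬x2 ∧ x4) ∨ (x3 ∧ ¬x2) ∨ (x3 ∧ x4) ∨ ¬x2
≡ ¬x2 ∨ (x3 ∧ x4)

¬x2 ∨ (x3 ∧ x4)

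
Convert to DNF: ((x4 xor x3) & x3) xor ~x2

((x4 xor x3) & x3) xor ~x2
= ((x4 xor x3) & x3 & ~~x2) | (~((x4 xor x3) & x3) & ~x2)   [expand xor]
= (((x4 & ~x3) | (~x4 & x3)) & x3 & ~~x2) | (~((x4 xor x3) & x3) & ~x2)   [expand xor]
= (((x4 & ~x3) | (~x4 & x3)) & x3 & ~~x2) | (~(((x4 & ~x3) | (~x4 & x3)) & x3) & ~x2)   [expand xor]
= (((x4 & ~x3) | (~x4 & x3)) & x3 & x2) | (~(((x4 & ~x3) | (~x4 & x3)) & x3) & ~x2)   [double negation]
= (((x4 & ~x3) | (~x4 & x3)) & x3 & x2) | ((~((x4 & ~x3) | (~x4 & x3)) | ~x3) & ~x2)   [De Morgan]
= (((x4 & ~x3) | (~x4 & x3)) & x3 & x2) | (((~(x4 & ~x3) & ~(~x4 & x3)) | ~x3) & ~x2)   [De Morgan]
= (((x4 & ~x3) | (~x4 & x3)) & x3 & x2) | ((((~x4 | ~~x3) & ~(~x4 & x3)) | ~x3) & ~x2)   [De Morgan]
= (((x4 & ~x3) | (~x4 & x3)) & x3 & x2) | ((((~x4 | x3) & ~(~x4 & x3)) | ~x3) & ~x2)   [double negation]
= (((x4 & ~x3) | (~x4 & x3)) & x3 & x2) | ((((~x4 | x3) & (~~x4 | ~x3)) | ~x3) & ~x2)   [De Morgan]
= (((x4 & ~x3) | (~x4 & x3)) & x3 & x2) | ((((~x4 | x3) & (x4 | ~x3)) | ~x3) & ~x2)   [double negation]
= (x4 & ~x3 & x3 & x2) | (~x4 & x3 & x3 & x2) | (~x4 & x4 & ~x2) | (~x4 & ~x3 & ~x2) | (x3 & x4 & ~x2) | (x3 & ~x3 & ~x2) | (~x3 & ~x2)   [distribute & over |]
= (~x4 & x3 & x2) | (x3 & x4 & ~x2) | (~x3 & ~x2)   [simplify]

(~x4 & x3 & x2) | (x3 & x4 & ~x2) | (~x3 & ~x2)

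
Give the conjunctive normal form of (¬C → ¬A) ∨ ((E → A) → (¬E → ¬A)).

C ∨ ¬A ∨ E

(¬C → ¬A) ∨ ((E → A) → (¬E → ¬A))
⇔ ¬¬C ∨ ¬A ∨ ((E → A) → (¬E → ¬A))   [eliminate →]
⇔ ¬¬C ∨ ¬A ∨ ¬(E → A) ∨ (¬E → ¬A)   [eliminate →]
⇔ ¬¬C ∨ ¬A ∨ ¬(¬E ∨ A) ∨ (¬E → ¬A)   [eliminate →]
⇔ ¬¬C ∨ ¬A ∨ ¬(¬E ∨ A) ∨ ¬¬E ∨ ¬A   [eliminate →]
⇔ C ∨ ¬A ∨ ¬(¬E ∨ A) ∨ ¬¬E ∨ ¬A   [double negation]
⇔ C ∨ ¬A ∨ (¬¬E ∧ ¬A) ∨ ¬¬E ∨ ¬A   [De Morgan]
⇔ C ∨ ¬A ∨ (E ∧ ¬A) ∨ ¬¬E ∨ ¬A   [double negation]
⇔ C ∨ ¬A ∨ (E ∧ ¬A) ∨ E ∨ ¬A   [double negation]
⇔ (C ∨ ¬A ∨ E ∨ E ∨ ¬A) ∧ (C ∨ ¬A ∨ ¬A ∨ E ∨ ¬A)   [distribute ∨ over ∧]
⇔ C ∨ ¬A ∨ E   [simplify]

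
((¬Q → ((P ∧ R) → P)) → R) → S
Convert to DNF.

¬R ∨ S

((¬Q → ((P ∧ R) → P)) → R) → S
⇔ ¬((¬Q → ((P ∧ R) → P)) → R) ∨ S   [eliminate →]
⇔ ¬(¬(¬Q → ((P ∧ R) → P)) ∨ R) ∨ S   [eliminate →]
⇔ ¬(¬(¬¬Q ∨ ((P ∧ R) → P)) ∨ R) ∨ S   [eliminate →]
⇔ ¬(¬(¬¬Q ∨ ¬(P ∧ R) ∨ P) ∨ R) ∨ S   [eliminate →]
⇔ (¬¬(¬¬Q ∨ ¬(P ∧ R) ∨ P) ∧ ¬R) ∨ S   [De Morgan]
⇔ ((¬¬Q ∨ ¬(P ∧ R) ∨ P) ∧ ¬R) ∨ S   [double negation]
⇔ ((Q ∨ ¬(P ∧ R) ∨ P) ∧ ¬R) ∨ S   [double negation]
⇔ ((Q ∨ ¬P ∨ ¬R ∨ P) ∧ ¬R) ∨ S   [De Morgan]
⇔ (Q ∧ ¬R) ∨ (¬P ∧ ¬R) ∨ (¬R ∧ ¬R) ∨ (P ∧ ¬R) ∨ S   [distribute ∧ over ∨]
⇔ ¬R ∨ S   [simplify]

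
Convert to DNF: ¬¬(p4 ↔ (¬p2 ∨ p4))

(¬p4 ∧ p2) ∨ p4

¬¬(p4 ↔ (¬p2 ∨ p4))
⇔ ¬¬((p4 → (¬p2 ∨ p4)) ∧ ((¬p2 ∨ p4) → p4))   [eliminate ↔]
⇔ ¬¬((¬p4 ∨ ¬p2 ∨ p4) ∧ ((¬p2 ∨ p4) → p4))   [eliminate →]
⇔ ¬¬((¬p4 ∨ ¬p2 ∨ p4) ∧ (¬(¬p2 ∨ p4) ∨ p4))   [eliminate →]
⇔ (¬p4 ∨ ¬p2 ∨ p4) ∧ (¬(¬p2 ∨ p4) ∨ p4)   [double negation]
⇔ (¬p4 ∨ ¬p2 ∨ p4) ∧ ((¬¬p2 ∧ ¬p4) ∨ p4)   [De Morgan]
⇔ (¬p4 ∨ ¬p2 ∨ p4) ∧ ((p2 ∧ ¬p4) ∨ p4)   [double negation]
⇔ (¬p4 ∧ p2 ∧ ¬p4) ∨ (¬p4 ∧ p4) ∨ (¬p2 ∧ p2 ∧ ¬p4) ∨ (¬p2 ∧ p4) ∨ (p4 ∧ p2 ∧ ¬p4) ∨ (p4 ∧ p4)   [distribute ∧ over ∨]
⇔ (¬p4 ∧ p2) ∨ p4   [simplify]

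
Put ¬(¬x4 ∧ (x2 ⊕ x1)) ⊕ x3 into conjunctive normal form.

(x4 ∨ ¬x2 ∨ x1 ∨ x3) ∧ (x4 ∨ ¬x1 ∨ x2 ∨ x3) ∧ (¬x4 ∨ ¬x3) ∧ (x2 ∨ x1 ∨ ¬x3) ∧ (¬x2 ∨ ¬x1 ∨ ¬x3)

¬(¬x4 ∧ (x2 ⊕ x1)) ⊕ x3
= (¬(¬x4 ∧ (x2 ⊕ x1)) ∨ x3) ∧ ¬(¬(¬x4 ∧ (x2 ⊕ x1)) ∧ x3)   [expand ⊕]
= (¬(¬x4 ∧ (x2 ∨ x1) ∧ ¬(x2 ∧ x1)) ∨ x3) ∧ ¬(¬(¬x4 ∧ (x2 ⊕ x1)) ∧ x3)   [expand ⊕]
= (¬(¬x4 ∧ (x2 ∨ x1) ∧ ¬(x2 ∧ x1)) ∨ x3) ∧ ¬(¬(¬x4 ∧ (x2 ∨ x1) ∧ ¬(x2 ∧ x1)) ∧ x3)   [expand ⊕]
= (¬¬x4 ∨ ¬(x2 ∨ x1) ∨ ¬¬(x2 ∧ x1) ∨ x3) ∧ ¬(¬(¬x4 ∧ (x2 ∨ x1) ∧ ¬(x2 ∧ x1)) ∧ x3)   [De Morgan]
= (x4 ∨ ¬(x2 ∨ x1) ∨ ¬¬(x2 ∧ x1) ∨ x3) ∧ ¬(¬(¬x4 ∧ (x2 ∨ x1) ∧ ¬(x2 ∧ x1)) ∧ x3)   [double negation]
= (x4 ∨ (¬x2 ∧ ¬x1) ∨ ¬¬(x2 ∧ x1) ∨ x3) ∧ ¬(¬(¬x4 ∧ (x2 ∨ x1) ∧ ¬(x2 ∧ x1)) ∧ x3)   [De Morgan]
= (x4 ∨ (¬x2 ∧ ¬x1) ∨ (x2 ∧ x1) ∨ x3) ∧ ¬(¬(¬x4 ∧ (x2 ∨ x1) ∧ ¬(x2 ∧ x1)) ∧ x3)   [double negation]
= (x4 ∨ (¬x2 ∧ ¬x1) ∨ (x2 ∧ x1) ∨ x3) ∧ (¬¬(¬x4 ∧ (x2 ∨ x1) ∧ ¬(x2 ∧ x1)) ∨ ¬x3)   [De Morgan]
= (x4 ∨ (¬x2 ∧ ¬x1) ∨ (x2 ∧ x1) ∨ x3) ∧ ((¬x4 ∧ (x2 ∨ x1) ∧ ¬(x2 ∧ x1)) ∨ ¬x3)   [double negation]
= (x4 ∨ (¬x2 ∧ ¬x1) ∨ (x2 ∧ x1) ∨ x3) ∧ ((¬x4 ∧ (x2 ∨ x1) ∧ (¬x2 ∨ ¬x1)) ∨ ¬x3)   [De Morgan]
= (x4 ∨ ¬x2 ∨ x2 ∨ x3) ∧ (x4 ∨ ¬x2 ∨ x1 ∨ x3) ∧ (x4 ∨ ¬x1 ∨ x2 ∨ x3) ∧ (x4 ∨ ¬x1 ∨ x1 ∨ x3) ∧ (¬x4 ∨ ¬x3) ∧ (x2 ∨ x1 ∨ ¬x3) ∧ (¬x2 ∨ ¬x1 ∨ ¬x3)   [distribute ∨ over ∧]
= (x4 ∨ ¬x2 ∨ x1 ∨ x3) ∧ (x4 ∨ ¬x1 ∨ x2 ∨ x3) ∧ (¬x4 ∨ ¬x3) ∧ (x2 ∨ x1 ∨ ¬x3) ∧ (¬x2 ∨ ¬x1 ∨ ¬x3)   [simplify]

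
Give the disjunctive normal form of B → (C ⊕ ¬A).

¬B ∨ (C ∧ A) ∨ (¬C ∧ ¬A)

B → (C ⊕ ¬A)
≡ ¬B ∨ (C ⊕ ¬A)   (eliminate →)
≡ ¬B ∨ (C ∧ ¬¬A) ∨ (¬C ∧ ¬A)   (expand ⊕)
≡ ¬B ∨ (C ∧ A) ∨ (¬C ∧ ¬A)   (double negation)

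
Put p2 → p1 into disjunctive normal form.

p2 → p1
⇔ ¬p2 ∨ p1   — eliminate →

¬p2 ∨ p1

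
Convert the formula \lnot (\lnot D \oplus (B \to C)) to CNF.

(D \lor \lnot B \lor C) \land (B \lor \lnot D) \land (\lnot C \lor \lnot D)

\lnot (\lnot D \oplus (B \to C))
≡ \lnot ((\lnot D \lor (B \to C)) \land \lnot (\lnot D \land (B \to C)))   — expand \oplus
≡ \lnot ((\lnot D \lor \lnot B \lor C) \land \lnot (\lnot D \land (B \to C)))   — eliminate \to
≡ \lnot ((\lnot D \lor \lnot B \lor C) \land \lnot (\lnot D \land (\lnot B \lor C)))   — eliminate \to
≡ \lnot (\lnot D \lor \lnot B \lor C) \lor \lnot \lnot (\lnot D \land (\lnot B \lor C))   — De Morgan
≡ (\lnot \lnot D \land \lnot \lnot B \land \lnot C) \lor \lnot \lnot (\lnot D \land (\lnot B \lor C))   — De Morgan
≡ (D \land \lnot \lnot B \land \lnot C) \lor \lnot \lnot (\lnot D \land (\lnot B \lor C))   — double negation
≡ (D \land B \land \lnot C) \lor \lnot \lnot (\lnot D \land (\lnot B \lor C))   — double negation
≡ (D \land B \land \lnot C) \lor (\lnot D \land (\lnot B \lor C))   — double negation
≡ (D \lor \lnot D) \land (D \lor \lnot B \lor C) \land (B \lor \lnot D) \land (B \lor \lnot B \lor C) \land (\lnot C \lor \lnot D) \land (\lnot C \lor \lnot B \lor C)   — distribute \lor over \land
≡ (D \lor \lnot B \lor C) \land (B \lor \lnot D) \land (\lnot C \lor \lnot D)   — simplify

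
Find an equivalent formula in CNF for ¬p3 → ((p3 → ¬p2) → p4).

¬p3 → ((p3 → ¬p2) → p4)
≡ ¬¬p3 ∨ ((p3 → ¬p2) → p4)   [eliminate →]
≡ ¬¬p3 ∨ ¬(p3 → ¬p2) ∨ p4   [eliminate →]
≡ ¬¬p3 ∨ ¬(¬p3 ∨ ¬p2) ∨ p4   [eliminate →]
≡ p3 ∨ ¬(¬p3 ∨ ¬p2) ∨ p4   [double negation]
≡ p3 ∨ (¬¬p3 ∧ ¬¬p2) ∨ p4   [De Morgan]
≡ p3 ∨ (p3 ∧ ¬¬p2) ∨ p4   [double negation]
≡ p3 ∨ (p3 ∧ p2) ∨ p4   [double negation]
≡ (p3 ∨ p3 ∨ p4) ∧ (p3 ∨ p2 ∨ p4)   [distribute ∨ over ∧]
≡ p3 ∨ p4   [simplify]

p3 ∨ p4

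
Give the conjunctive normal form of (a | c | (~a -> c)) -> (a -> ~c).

(a | c | (~a -> c)) -> (a -> ~c)
≡ ~(a | c | (~a -> c)) | (a -> ~c)   — eliminate ->
≡ ~(a | c | ~~a | c) | (a -> ~c)   — eliminate ->
≡ ~(a | c | ~~a | c) | ~a | ~c   — eliminate ->
≡ (~a & ~c & ~~~a & ~c) | ~a | ~c   — De Morgan
≡ (~a & ~c & ~a & ~c) | ~a | ~c   — double negation
≡ (~a | ~a | ~c) & (~c | ~a | ~c) & (~a | ~a | ~c) & (~c | ~a | ~c)   — distribute | over &
≡ ~a | ~c   — simplify

~a | ~c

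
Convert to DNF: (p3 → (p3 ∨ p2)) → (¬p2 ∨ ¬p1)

(p3 → (p3 ∨ p2)) → (¬p2 ∨ ¬p1)
≡ ¬(p3 → (p3 ∨ p2)) ∨ ¬p2 ∨ ¬p1
≡ ¬(¬p3 ∨ p3 ∨ p2) ∨ ¬p2 ∨ ¬p1
≡ (¬¬p3 ∧ ¬p3 ∧ ¬p2) ∨ ¬p2 ∨ ¬p1
≡ (p3 ∧ ¬p3 ∧ ¬p2) ∨ ¬p2 ∨ ¬p1
≡ ¬p2 ∨ ¬p1

¬p2 ∨ ¬p1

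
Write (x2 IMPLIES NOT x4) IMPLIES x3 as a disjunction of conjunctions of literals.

(x2 AND x4) OR x3

(x2 IMPLIES NOT x4) IMPLIES x3
≡ NOT (x2 IMPLIES NOT x4) OR x3   [eliminate IMPLIES]
≡ NOT (NOT x2 OR NOT x4) OR x3   [eliminate IMPLIES]
≡ (NOT NOT x2 AND NOT NOT x4) OR x3   [De Morgan]
≡ (x2 AND NOT NOT x4) OR x3   [double negation]
≡ (x2 AND x4) OR x3   [double negation]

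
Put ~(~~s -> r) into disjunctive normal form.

~(~~s -> r)
= ~(~~~s | r)   [eliminate ->]
= ~~~~s & ~r   [De Morgan]
= ~~s & ~r   [double negation]
= s & ~r   [double negation]

s & ~r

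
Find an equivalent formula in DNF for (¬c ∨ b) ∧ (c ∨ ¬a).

(¬c ∨ b) ∧ (c ∨ ¬a)
⇔ (¬c ∧ c) ∨ (¬c ∧ ¬a) ∨ (b ∧ c) ∨ (b ∧ ¬a)   [distribute ∧ over ∨]
⇔ (¬c ∧ ¬a) ∨ (b ∧ c) ∨ (b ∧ ¬a)   [simplify]

(¬c ∧ ¬a) ∨ (b ∧ c) ∨ (b ∧ ¬a)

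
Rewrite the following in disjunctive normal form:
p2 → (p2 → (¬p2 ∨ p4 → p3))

p2 → (p2 → (¬p2 ∨ p4 → p3))
≡ ¬p2 ∨ (p2 → (¬p2 ∨ p4 → p3))   [eliminate →]
≡ ¬p2 ∨ ¬p2 ∨ (¬p2 ∨ p4 → p3)   [eliminate →]
≡ ¬p2 ∨ ¬p2 ∨ ¬(¬p2 ∨ p4) ∨ p3   [eliminate →]
≡ ¬p2 ∨ ¬p2 ∨ ¬¬p2 ∧ ¬p4 ∨ p3   [De Morgan]
≡ ¬p2 ∨ ¬p2 ∨ p2 ∧ ¬p4 ∨ p3   [double negation]
≡ ¬p2 ∨ p2 ∧ ¬p4 ∨ p3   [simplify]

¬p2 ∨ p2 ∧ ¬p4 ∨ p3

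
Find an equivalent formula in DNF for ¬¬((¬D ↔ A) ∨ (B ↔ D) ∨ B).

(D ∧ ¬A) ∨ (A ∧ ¬D) ∨ (¬B ∧ ¬D) ∨ B

¬¬((¬D ↔ A) ∨ (B ↔ D) ∨ B)
⇔ ¬¬(((¬D → A) ∧ (A → ¬D)) ∨ (B ↔ D) ∨ B)
⇔ ¬¬(((¬¬D ∨ A) ∧ (A → ¬D)) ∨ (B ↔ D) ∨ B)
⇔ ¬¬(((¬¬D ∨ A) ∧ (¬A ∨ ¬D)) ∨ (B ↔ D) ∨ B)
⇔ ¬¬(((¬¬D ∨ A) ∧ (¬A ∨ ¬D)) ∨ ((B → D) ∧ (D → B)) ∨ B)
⇔ ¬¬(((¬¬D ∨ A) ∧ (¬A ∨ ¬D)) ∨ ((¬B ∨ D) ∧ (D → B)) ∨ B)
⇔ ¬¬(((¬¬D ∨ A) ∧ (¬A ∨ ¬D)) ∨ ((¬B ∨ D) ∧ (¬D ∨ B)) ∨ B)
⇔ ((¬¬D ∨ A) ∧ (¬A ∨ ¬D)) ∨ ((¬B ∨ D) ∧ (¬D ∨ B)) ∨ B
⇔ ((D ∨ A) ∧ (¬A ∨ ¬D)) ∨ ((¬B ∨ D) ∧ (¬D ∨ B)) ∨ B
⇔ (D ∧ ¬A) ∨ (D ∧ ¬D) ∨ (A ∧ ¬A) ∨ (A ∧ ¬D) ∨ (¬B ∧ ¬D) ∨ (¬B ∧ B) ∨ (D ∧ ¬D) ∨ (D ∧ B) ∨ B
⇔ (D ∧ ¬A) ∨ (A ∧ ¬D) ∨ (¬B ∧ ¬D) ∨ B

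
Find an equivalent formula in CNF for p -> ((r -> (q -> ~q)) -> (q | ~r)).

p -> ((r -> (q -> ~q)) -> (q | ~r))
⇔ ~p | ((r -> (q -> ~q)) -> (q | ~r))   (eliminate ->)
⇔ ~p | ~(r -> (q -> ~q)) | q | ~r   (eliminate ->)
⇔ ~p | ~(~r | (q -> ~q)) | q | ~r   (eliminate ->)
⇔ ~p | ~(~r | ~q | ~q) | q | ~r   (eliminate ->)
⇔ ~p | (~~r & ~~q & ~~q) | q | ~r   (De Morgan)
⇔ ~p | (r & ~~q & ~~q) | q | ~r   (double negation)
⇔ ~p | (r & q & ~~q) | q | ~r   (double negation)
⇔ ~p | (r & q & q) | q | ~r   (double negation)
⇔ (~p | r | q | ~r) & (~p | q | q | ~r) & (~p | q | q | ~r)   (distribute | over &)
⇔ ~p | q | ~r   (simplify)

~p | q | ~r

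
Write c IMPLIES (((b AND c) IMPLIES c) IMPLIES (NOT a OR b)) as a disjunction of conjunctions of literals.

c IMPLIES (((b AND c) IMPLIES c) IMPLIES (NOT a OR b))
≡ NOT c OR (((b AND c) IMPLIES c) IMPLIES (NOT a OR b))   [eliminate IMPLIES]
≡ NOT c OR NOT ((b AND c) IMPLIES c) OR NOT a OR b   [eliminate IMPLIES]
≡ NOT c OR NOT (NOT (b AND c) OR c) OR NOT a OR b   [eliminate IMPLIES]
≡ NOT c OR (NOT NOT (b AND c) AND NOT c) OR NOT a OR b   [De Morgan]
≡ NOT c OR (b AND c AND NOT c) OR NOT a OR b   [double negation]
≡ NOT c OR NOT a OR b   [simplify]

NOT c OR NOT a OR b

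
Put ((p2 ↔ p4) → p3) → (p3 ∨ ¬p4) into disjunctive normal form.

((p2 ↔ p4) → p3) → (p3 ∨ ¬p4)
= ¬((p2 ↔ p4) → p3) ∨ p3 ∨ ¬p4   [eliminate →]
= ¬(¬(p2 ↔ p4) ∨ p3) ∨ p3 ∨ ¬p4   [eliminate →]
= ¬(¬((p2 → p4) ∧ (p4 → p2)) ∨ p3) ∨ p3 ∨ ¬p4   [eliminate ↔]
= ¬(¬((¬p2 ∨ p4) ∧ (p4 → p2)) ∨ p3) ∨ p3 ∨ ¬p4   [eliminate →]
= ¬(¬((¬p2 ∨ p4) ∧ (¬p4 ∨ p2)) ∨ p3) ∨ p3 ∨ ¬p4   [eliminate →]
= (¬¬((¬p2 ∨ p4) ∧ (¬p4 ∨ p2)) ∧ ¬p3) ∨ p3 ∨ ¬p4   [De Morgan]
= ((¬p2 ∨ p4) ∧ (¬p4 ∨ p2) ∧ ¬p3) ∨ p3 ∨ ¬p4   [double negation]
= (¬p2 ∧ ¬p4 ∧ ¬p3) ∨ (¬p2 ∧ p2 ∧ ¬p3) ∨ (p4 ∧ ¬p4 ∧ ¬p3) ∨ (p4 ∧ p2 ∧ ¬p3) ∨ p3 ∨ ¬p4   [distribute ∧ over ∨]
= (p4 ∧ p2 ∧ ¬p3) ∨ p3 ∨ ¬p4   [simplify]

(p4 ∧ p2 ∧ ¬p3) ∨ p3 ∨ ¬p4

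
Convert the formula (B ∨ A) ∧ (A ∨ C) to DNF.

(B ∧ C) ∨ A

(B ∨ A) ∧ (A ∨ C)
≡ (B ∧ A) ∨ (B ∧ C) ∨ (A ∧ A) ∨ (A ∧ C)   (distribute ∧ over ∨)
≡ (B ∧ C) ∨ A   (simplify)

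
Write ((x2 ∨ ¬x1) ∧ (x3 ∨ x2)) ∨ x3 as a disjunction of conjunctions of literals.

((x2 ∨ ¬x1) ∧ (x3 ∨ x2)) ∨ x3
⇔ (x2 ∧ x3) ∨ (x2 ∧ x2) ∨ (¬x1 ∧ x3) ∨ (¬x1 ∧ x2) ∨ x3   [distribute ∧ over ∨]
⇔ x2 ∨ x3   [simplify]

x2 ∨ x3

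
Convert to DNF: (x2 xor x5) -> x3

(~x2 & ~x5) | (x5 & x2) | x3

(x2 xor x5) -> x3
≡ ~(x2 xor x5) | x3
≡ ~((x2 & ~x5) | (~x2 & x5)) | x3
≡ (~(x2 & ~x5) & ~(~x2 & x5)) | x3
≡ ((~x2 | ~~x5) & ~(~x2 & x5)) | x3
≡ ((~x2 | x5) & ~(~x2 & x5)) | x3
≡ ((~x2 | x5) & (~~x2 | ~x5)) | x3
≡ ((~x2 | x5) & (x2 | ~x5)) | x3
≡ (~x2 & x2) | (~x2 & ~x5) | (x5 & x2) | (x5 & ~x5) | x3
≡ (~x2 & ~x5) | (x5 & x2) | x3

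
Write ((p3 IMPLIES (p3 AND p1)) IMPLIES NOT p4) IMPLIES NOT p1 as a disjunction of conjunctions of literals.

(NOT p3 AND p4) OR (p3 AND p1 AND p4) OR NOT p1

((p3 IMPLIES (p3 AND p1)) IMPLIES NOT p4) IMPLIES NOT p1
= NOT ((p3 IMPLIES (p3 AND p1)) IMPLIES NOT p4) OR NOT p1   (eliminate IMPLIES)
= NOT (NOT (p3 IMPLIES (p3 AND p1)) OR NOT p4) OR NOT p1   (eliminate IMPLIES)
= NOT (NOT (NOT p3 OR (p3 AND p1)) OR NOT p4) OR NOT p1   (eliminate IMPLIES)
= (NOT NOT (NOT p3 OR (p3 AND p1)) AND NOT NOT p4) OR NOT p1   (De Morgan)
= ((NOT p3 OR (p3 AND p1)) AND NOT NOT p4) OR NOT p1   (double negation)
= ((NOT p3 OR (p3 AND p1)) AND p4) OR NOT p1   (double negation)
= (NOT p3 AND p4) OR (p3 AND p1 AND p4) OR NOT p1   (distribute AND over OR)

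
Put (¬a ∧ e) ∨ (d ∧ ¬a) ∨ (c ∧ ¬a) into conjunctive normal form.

¬a ∧ (e ∨ d ∨ c)

(¬a ∧ e) ∨ (d ∧ ¬a) ∨ (c ∧ ¬a)
⇔ (¬a ∨ d ∨ c) ∧ (¬a ∨ d ∨ ¬a) ∧ (¬a ∨ ¬a ∨ c) ∧ (¬a ∨ ¬a ∨ ¬a) ∧ (e ∨ d ∨ c) ∧ (e ∨ d ∨ ¬a) ∧ (e ∨ ¬a ∨ c) ∧ (e ∨ ¬a ∨ ¬a)   [distribute ∨ over ∧]
⇔ ¬a ∧ (e ∨ d ∨ c)   [simplify]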